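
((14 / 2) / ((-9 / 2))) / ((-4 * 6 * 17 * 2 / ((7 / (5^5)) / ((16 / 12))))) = 49 / 15300000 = 0.00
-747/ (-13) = 747/ 13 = 57.46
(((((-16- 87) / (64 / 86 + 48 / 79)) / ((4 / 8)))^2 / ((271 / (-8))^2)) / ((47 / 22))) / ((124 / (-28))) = -2693321661382 / 1259110619879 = -2.14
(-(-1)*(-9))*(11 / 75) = -33 / 25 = -1.32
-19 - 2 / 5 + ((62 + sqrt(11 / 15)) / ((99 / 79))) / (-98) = -482792 / 24255 - 79*sqrt(165) / 145530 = -19.91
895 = 895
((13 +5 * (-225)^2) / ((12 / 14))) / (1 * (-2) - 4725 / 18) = -77042 / 69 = -1116.55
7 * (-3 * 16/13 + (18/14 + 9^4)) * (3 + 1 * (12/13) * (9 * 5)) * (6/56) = 259174296/1183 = 219082.25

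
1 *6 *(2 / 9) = 4 / 3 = 1.33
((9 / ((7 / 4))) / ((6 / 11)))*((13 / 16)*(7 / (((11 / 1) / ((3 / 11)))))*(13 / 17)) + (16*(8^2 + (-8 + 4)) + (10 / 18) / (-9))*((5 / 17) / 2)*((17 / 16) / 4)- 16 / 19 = 1387749623 / 36837504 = 37.67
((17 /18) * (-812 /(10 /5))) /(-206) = 3451 /1854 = 1.86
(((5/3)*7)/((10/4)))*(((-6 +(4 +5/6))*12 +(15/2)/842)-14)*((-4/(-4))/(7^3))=-0.38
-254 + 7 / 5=-252.60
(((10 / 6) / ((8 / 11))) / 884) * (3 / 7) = 55 / 49504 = 0.00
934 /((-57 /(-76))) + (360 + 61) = 4999 /3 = 1666.33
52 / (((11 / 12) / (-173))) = -107952 / 11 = -9813.82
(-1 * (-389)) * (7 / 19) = 2723 / 19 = 143.32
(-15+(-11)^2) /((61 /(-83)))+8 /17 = -149078 /1037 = -143.76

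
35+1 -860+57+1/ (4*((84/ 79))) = -257633/ 336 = -766.76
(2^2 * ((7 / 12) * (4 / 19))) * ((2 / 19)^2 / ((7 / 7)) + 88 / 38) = 1.14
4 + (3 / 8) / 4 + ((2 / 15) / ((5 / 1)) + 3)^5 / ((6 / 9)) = 9747446885387 / 25312500000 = 385.08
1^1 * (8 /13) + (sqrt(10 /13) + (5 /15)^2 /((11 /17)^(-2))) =22381 /33813 + sqrt(130) /13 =1.54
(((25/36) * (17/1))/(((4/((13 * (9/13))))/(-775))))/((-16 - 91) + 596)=-42.10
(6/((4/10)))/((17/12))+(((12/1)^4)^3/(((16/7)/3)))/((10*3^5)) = 4815795005.79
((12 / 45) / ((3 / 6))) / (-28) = -2 / 105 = -0.02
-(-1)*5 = 5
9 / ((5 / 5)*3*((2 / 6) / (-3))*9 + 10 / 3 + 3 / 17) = 459 / 26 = 17.65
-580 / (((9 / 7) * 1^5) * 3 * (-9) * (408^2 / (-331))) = -0.03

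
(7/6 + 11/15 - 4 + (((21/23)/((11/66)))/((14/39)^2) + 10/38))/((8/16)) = 1244266/15295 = 81.35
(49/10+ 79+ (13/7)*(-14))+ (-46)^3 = -972781/10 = -97278.10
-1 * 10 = -10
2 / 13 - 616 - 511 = -14649 / 13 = -1126.85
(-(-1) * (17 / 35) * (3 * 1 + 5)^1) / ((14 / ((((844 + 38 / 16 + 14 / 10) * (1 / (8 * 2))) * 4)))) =576487 / 9800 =58.83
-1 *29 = -29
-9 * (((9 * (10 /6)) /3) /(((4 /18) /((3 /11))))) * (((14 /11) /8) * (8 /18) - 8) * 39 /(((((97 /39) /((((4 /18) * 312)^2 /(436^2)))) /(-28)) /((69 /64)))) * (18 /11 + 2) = -29238424078500 /1533920267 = -19061.24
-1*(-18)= 18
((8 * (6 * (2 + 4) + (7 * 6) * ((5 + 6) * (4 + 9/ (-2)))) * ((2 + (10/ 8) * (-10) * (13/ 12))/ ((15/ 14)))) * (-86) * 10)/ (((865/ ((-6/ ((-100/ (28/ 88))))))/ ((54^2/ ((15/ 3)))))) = -44249174424/ 237875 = -186018.60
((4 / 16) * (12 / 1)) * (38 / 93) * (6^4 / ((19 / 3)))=7776 / 31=250.84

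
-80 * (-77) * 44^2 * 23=274292480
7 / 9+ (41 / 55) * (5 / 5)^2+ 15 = 8179 / 495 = 16.52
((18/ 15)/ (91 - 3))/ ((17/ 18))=27/ 1870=0.01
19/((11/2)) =38/11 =3.45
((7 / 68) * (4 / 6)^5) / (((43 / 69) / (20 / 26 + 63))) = 1.39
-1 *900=-900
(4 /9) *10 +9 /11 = 521 /99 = 5.26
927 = 927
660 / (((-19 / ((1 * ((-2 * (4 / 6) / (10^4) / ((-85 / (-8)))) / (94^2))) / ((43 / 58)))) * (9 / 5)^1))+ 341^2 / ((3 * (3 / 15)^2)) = 33446195822635651 / 34515901125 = 969008.33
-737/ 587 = -1.26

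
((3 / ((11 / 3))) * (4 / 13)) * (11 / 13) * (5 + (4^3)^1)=2484 / 169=14.70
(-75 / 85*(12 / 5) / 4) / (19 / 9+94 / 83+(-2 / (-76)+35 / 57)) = -255474 / 1874267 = -0.14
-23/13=-1.77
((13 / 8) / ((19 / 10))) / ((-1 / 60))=-51.32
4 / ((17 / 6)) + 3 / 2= 99 / 34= 2.91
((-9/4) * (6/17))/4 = -27/136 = -0.20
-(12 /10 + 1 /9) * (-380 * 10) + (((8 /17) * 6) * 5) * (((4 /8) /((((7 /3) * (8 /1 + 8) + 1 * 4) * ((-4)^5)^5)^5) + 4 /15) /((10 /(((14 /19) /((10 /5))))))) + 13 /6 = 960696903021573939264586185966054651087083877156407208016977478752300912588078689310237032189 /192735798117108095251655285140347365436323178928964319888171977736440432859637798183895040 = 4984.53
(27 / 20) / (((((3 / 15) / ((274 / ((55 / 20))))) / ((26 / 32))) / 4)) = 48087 / 22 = 2185.77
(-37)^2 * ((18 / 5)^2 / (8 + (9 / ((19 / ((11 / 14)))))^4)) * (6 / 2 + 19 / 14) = 9640.06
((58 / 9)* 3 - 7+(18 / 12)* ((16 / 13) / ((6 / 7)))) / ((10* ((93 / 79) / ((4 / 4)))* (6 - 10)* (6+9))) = -8927 / 435240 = -0.02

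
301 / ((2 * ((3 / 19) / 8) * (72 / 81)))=8578.50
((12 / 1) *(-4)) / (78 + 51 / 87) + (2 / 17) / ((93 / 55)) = -1950062 / 3603099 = -0.54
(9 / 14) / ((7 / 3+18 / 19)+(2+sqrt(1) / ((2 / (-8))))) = 513 / 1022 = 0.50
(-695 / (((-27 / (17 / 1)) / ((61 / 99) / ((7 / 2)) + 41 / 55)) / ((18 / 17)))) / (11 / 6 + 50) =1775308 / 215523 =8.24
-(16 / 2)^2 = -64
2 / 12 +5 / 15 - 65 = -129 / 2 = -64.50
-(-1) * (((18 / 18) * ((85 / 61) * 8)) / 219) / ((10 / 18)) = 408 / 4453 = 0.09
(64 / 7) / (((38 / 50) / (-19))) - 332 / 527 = -845524 / 3689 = -229.20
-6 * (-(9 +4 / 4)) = 60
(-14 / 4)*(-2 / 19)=0.37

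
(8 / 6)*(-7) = -28 / 3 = -9.33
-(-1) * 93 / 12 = 31 / 4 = 7.75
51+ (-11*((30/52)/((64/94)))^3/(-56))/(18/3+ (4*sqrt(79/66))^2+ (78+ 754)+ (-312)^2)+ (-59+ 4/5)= -3762625145183120169/522586914050539520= -7.20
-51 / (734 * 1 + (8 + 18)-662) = -51 / 98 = -0.52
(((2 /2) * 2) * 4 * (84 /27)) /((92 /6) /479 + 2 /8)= 429184 /4863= 88.25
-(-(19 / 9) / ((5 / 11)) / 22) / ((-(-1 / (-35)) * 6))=-133 / 108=-1.23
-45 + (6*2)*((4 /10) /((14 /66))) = -783 /35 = -22.37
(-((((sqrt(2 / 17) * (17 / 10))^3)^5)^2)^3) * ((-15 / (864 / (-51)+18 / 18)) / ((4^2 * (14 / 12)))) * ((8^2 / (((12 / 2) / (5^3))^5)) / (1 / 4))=-398703807810572411498315063055075847178723756123452198369 / 9540282189846038818359375000000000000000000000000000000000000000000000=-0.00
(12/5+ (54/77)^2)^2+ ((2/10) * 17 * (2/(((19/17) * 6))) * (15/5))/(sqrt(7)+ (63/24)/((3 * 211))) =823460416 * sqrt(7)/1894809105+ 397785729736185992/47577358682313075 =9.51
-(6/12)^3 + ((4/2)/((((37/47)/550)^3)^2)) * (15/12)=5967511714830802809934273591/20525811272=290732075616972125.59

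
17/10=1.70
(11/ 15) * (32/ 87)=352/ 1305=0.27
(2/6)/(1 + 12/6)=1/9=0.11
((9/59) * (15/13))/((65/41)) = 1107/9971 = 0.11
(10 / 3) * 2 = 20 / 3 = 6.67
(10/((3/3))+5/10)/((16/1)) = 21/32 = 0.66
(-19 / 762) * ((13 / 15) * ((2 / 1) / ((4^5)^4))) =-247 / 6283708952739840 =-0.00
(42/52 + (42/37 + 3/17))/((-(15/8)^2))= -123232/204425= -0.60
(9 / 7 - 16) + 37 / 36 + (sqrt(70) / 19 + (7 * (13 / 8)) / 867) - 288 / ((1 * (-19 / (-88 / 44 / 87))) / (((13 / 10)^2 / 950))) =-13031950505111 / 953045415000 + sqrt(70) / 19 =-13.23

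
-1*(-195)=195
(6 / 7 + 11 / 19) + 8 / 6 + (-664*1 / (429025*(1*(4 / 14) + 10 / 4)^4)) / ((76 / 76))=365576289957083 / 132005695328325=2.77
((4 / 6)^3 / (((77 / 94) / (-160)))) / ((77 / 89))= -10708480 / 160083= -66.89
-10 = -10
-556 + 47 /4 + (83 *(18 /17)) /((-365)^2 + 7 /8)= -4382711495 /8052764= -544.25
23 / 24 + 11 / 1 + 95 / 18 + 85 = 7361 / 72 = 102.24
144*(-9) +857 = -439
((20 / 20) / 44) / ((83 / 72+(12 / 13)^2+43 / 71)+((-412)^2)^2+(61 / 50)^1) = 5399550 / 6845404370358034019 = 0.00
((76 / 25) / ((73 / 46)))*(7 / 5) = 24472 / 9125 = 2.68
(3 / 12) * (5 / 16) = 5 / 64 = 0.08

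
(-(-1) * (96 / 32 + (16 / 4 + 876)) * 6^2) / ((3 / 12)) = 127152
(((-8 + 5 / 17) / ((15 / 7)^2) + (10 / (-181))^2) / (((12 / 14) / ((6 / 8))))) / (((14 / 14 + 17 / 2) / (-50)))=1469372513 / 190472454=7.71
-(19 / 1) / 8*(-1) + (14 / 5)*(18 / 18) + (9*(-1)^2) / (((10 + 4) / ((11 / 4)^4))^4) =2511.59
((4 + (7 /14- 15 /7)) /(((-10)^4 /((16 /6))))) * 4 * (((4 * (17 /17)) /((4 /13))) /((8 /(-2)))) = -143 /17500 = -0.01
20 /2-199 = -189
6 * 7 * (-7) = -294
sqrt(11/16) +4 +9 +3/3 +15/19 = sqrt(11)/4 +281/19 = 15.62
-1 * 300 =-300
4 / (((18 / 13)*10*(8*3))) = 13 / 1080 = 0.01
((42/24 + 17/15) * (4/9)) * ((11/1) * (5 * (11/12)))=20933/324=64.61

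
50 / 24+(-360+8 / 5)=-21379 / 60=-356.32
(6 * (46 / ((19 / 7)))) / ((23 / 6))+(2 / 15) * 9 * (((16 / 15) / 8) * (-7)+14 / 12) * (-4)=12068 / 475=25.41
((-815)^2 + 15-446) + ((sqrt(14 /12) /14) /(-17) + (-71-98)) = 663625-sqrt(42) /1428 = 663625.00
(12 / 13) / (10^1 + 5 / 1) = 4 / 65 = 0.06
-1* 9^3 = -729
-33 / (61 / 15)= -495 / 61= -8.11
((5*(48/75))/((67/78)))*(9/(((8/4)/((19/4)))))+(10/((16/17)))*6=192129/1340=143.38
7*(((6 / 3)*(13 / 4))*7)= 637 / 2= 318.50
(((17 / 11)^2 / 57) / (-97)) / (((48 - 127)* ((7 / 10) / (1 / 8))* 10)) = 0.00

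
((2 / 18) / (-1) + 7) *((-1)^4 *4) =248 / 9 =27.56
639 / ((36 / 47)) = 3337 / 4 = 834.25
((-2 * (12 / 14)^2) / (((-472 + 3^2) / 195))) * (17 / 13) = 0.81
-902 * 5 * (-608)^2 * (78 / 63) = -43346800640 / 21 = -2064133363.81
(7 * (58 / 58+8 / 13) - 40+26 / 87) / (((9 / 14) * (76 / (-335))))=75304985 / 386802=194.69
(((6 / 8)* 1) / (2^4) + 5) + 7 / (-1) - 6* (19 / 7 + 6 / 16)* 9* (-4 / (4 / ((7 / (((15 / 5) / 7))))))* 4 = 697411 / 64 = 10897.05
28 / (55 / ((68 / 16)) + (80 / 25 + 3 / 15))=2380 / 1389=1.71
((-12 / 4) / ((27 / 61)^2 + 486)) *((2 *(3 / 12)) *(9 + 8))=-0.05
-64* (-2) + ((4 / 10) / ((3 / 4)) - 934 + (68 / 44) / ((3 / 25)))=-130777 / 165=-792.59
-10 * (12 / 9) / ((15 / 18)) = -16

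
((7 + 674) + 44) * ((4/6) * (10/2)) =7250/3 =2416.67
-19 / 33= -0.58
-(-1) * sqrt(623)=sqrt(623)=24.96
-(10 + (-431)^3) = 80062981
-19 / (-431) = 19 / 431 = 0.04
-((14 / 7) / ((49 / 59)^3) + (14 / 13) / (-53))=-281365176 / 81060161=-3.47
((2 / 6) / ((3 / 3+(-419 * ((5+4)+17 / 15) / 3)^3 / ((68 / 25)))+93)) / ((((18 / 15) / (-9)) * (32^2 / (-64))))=-309825 / 2066630243022656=-0.00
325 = 325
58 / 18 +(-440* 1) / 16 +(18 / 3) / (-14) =-3113 / 126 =-24.71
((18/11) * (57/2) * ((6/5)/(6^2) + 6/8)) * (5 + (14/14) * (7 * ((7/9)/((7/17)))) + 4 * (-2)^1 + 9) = 154489/220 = 702.22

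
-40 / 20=-2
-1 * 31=-31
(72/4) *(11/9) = 22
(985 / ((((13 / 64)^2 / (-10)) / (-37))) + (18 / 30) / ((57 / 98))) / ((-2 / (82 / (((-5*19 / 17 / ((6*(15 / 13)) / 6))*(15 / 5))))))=98844915991714 / 3965585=24925683.35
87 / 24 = 29 / 8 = 3.62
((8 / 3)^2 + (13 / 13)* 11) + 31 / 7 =1420 / 63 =22.54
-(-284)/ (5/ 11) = 3124/ 5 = 624.80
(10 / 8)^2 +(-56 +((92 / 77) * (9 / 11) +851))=10808263 / 13552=797.54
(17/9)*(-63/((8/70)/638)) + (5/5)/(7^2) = -65103113/98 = -664317.48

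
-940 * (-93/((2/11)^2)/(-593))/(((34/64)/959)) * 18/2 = -730377315360/10081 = -72450879.41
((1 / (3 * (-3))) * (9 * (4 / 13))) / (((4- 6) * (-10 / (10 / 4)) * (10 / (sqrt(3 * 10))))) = -sqrt(30) / 260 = -0.02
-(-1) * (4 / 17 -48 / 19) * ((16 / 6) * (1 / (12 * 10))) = -148 / 2907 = -0.05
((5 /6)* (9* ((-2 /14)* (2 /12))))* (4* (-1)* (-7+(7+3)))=15 /7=2.14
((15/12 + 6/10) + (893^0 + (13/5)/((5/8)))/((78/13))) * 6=813/50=16.26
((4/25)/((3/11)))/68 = 11/1275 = 0.01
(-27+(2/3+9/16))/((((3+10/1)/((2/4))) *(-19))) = 1237/23712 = 0.05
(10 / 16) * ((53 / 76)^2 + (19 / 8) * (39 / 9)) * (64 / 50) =8.62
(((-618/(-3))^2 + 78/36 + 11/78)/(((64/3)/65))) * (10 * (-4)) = -20688675/4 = -5172168.75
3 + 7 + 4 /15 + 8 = 274 /15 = 18.27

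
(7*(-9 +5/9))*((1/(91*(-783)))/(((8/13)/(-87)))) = -19/162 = -0.12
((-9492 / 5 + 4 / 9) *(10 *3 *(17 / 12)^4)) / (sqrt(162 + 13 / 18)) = -222917549 *sqrt(5858) / 948996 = -17978.55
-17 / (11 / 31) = -527 / 11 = -47.91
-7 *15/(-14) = 15/2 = 7.50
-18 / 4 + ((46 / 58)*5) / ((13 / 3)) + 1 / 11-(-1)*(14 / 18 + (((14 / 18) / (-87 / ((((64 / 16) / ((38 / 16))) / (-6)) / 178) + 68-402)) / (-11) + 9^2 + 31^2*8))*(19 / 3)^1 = 1611252082897123 / 32745632634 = 49205.10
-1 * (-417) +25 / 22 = 9199 / 22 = 418.14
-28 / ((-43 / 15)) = 420 / 43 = 9.77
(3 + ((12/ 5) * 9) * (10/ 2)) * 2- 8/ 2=218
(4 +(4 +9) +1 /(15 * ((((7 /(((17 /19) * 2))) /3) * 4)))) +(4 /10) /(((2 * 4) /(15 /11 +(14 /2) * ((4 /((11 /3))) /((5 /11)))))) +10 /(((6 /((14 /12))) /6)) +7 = 16058311 /438900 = 36.59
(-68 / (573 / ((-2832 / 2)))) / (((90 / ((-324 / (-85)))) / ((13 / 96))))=4602 / 4775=0.96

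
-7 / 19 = -0.37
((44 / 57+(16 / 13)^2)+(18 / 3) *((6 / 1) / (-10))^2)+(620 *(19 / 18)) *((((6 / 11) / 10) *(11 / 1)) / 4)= 49423739 / 481650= 102.61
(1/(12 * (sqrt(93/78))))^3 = 13 * sqrt(806)/830304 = 0.00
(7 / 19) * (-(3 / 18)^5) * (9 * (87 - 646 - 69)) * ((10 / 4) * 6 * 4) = 5495 / 342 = 16.07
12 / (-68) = -3 / 17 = -0.18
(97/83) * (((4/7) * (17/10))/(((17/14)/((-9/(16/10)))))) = -873/166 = -5.26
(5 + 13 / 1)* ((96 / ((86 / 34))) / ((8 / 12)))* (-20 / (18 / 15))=-734400 / 43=-17079.07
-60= -60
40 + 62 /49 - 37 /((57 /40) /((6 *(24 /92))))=13374 /21413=0.62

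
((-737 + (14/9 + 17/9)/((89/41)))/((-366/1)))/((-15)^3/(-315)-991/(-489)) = 336062153/2130925932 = 0.16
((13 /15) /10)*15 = 13 /10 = 1.30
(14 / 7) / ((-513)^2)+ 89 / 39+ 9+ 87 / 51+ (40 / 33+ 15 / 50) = 92766156167 / 6397638390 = 14.50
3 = 3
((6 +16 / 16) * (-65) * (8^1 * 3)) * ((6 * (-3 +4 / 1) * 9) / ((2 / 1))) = -294840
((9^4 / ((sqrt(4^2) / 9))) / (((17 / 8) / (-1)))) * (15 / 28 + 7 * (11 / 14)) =-9979281 / 238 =-41929.75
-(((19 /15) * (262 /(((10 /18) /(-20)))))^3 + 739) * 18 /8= 1918451941090929 /500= 3836903882181.86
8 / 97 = 0.08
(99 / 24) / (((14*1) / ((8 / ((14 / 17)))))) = 2.86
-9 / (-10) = 9 / 10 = 0.90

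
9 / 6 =3 / 2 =1.50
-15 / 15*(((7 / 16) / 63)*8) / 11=-0.01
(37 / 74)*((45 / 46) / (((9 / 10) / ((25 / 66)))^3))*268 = 654296875 / 66950631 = 9.77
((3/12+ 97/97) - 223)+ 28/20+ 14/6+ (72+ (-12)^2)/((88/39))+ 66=-56.29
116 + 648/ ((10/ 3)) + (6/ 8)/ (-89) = 552497/ 1780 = 310.39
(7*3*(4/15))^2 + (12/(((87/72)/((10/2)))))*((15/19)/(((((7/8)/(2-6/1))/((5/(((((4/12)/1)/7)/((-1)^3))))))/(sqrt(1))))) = 259631984/13775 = 18848.06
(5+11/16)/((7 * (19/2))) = 13/152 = 0.09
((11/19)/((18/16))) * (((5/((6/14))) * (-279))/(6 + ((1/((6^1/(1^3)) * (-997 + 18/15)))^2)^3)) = -3231866222113540210248177722880/11576227984529019186268127677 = -279.18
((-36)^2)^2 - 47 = 1679569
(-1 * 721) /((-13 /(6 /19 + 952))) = 13045774 /247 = 52816.90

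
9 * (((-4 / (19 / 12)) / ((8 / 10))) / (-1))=540 / 19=28.42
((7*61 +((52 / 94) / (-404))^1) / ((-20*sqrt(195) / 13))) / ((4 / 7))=-1135099*sqrt(195) / 455712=-34.78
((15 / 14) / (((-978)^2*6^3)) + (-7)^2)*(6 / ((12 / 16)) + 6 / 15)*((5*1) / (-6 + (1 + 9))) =47242657733 / 91822464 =514.50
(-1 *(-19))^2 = 361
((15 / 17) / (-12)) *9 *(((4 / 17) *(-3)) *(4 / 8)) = 135 / 578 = 0.23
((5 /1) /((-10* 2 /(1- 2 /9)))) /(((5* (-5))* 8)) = 7 /7200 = 0.00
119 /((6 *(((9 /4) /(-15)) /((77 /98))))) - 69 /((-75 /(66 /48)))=-184723 /1800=-102.62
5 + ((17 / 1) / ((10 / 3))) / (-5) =199 / 50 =3.98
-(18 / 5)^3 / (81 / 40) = -576 / 25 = -23.04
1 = 1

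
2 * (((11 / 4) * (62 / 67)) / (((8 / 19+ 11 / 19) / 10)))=3410 / 67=50.90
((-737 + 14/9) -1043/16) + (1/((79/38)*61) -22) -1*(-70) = -522272929/693936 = -752.62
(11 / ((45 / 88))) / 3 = 968 / 135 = 7.17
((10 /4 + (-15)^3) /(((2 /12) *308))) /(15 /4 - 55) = 4047 /3157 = 1.28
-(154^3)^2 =-13339032325696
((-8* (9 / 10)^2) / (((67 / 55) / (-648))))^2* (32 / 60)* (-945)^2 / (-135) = -4704288930367488 / 112225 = -41918368726.82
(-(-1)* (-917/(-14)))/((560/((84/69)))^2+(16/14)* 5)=917/2962480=0.00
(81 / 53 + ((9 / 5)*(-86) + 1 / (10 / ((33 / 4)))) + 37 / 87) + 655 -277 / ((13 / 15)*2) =343.17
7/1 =7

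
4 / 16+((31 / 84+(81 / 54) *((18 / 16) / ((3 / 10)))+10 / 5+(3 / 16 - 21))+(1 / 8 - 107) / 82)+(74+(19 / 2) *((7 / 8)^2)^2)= 65.70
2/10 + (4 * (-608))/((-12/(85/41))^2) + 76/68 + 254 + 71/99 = 2594952973/14145615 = 183.45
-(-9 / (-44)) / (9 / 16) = -4 / 11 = -0.36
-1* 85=-85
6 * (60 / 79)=360 / 79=4.56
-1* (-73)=73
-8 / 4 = -2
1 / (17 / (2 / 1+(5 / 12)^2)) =313 / 2448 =0.13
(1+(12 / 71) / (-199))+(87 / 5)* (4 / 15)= 1991889 / 353225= 5.64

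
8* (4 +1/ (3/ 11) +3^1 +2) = 304/ 3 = 101.33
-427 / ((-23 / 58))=24766 / 23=1076.78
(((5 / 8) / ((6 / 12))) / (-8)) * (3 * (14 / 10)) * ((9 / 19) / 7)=-27 / 608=-0.04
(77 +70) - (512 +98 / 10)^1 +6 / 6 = -1869 / 5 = -373.80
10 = 10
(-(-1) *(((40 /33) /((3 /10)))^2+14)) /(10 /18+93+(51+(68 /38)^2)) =0.21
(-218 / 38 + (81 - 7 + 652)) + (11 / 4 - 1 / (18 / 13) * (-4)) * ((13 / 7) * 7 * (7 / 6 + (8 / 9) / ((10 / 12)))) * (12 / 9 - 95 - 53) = -35845432 / 1539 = -23291.38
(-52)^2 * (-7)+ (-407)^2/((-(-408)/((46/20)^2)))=-684634079/40800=-16780.25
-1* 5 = -5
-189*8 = -1512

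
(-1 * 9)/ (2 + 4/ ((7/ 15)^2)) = -0.44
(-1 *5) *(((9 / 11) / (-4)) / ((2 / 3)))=1.53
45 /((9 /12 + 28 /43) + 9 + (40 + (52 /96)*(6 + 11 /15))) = 696600 /836669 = 0.83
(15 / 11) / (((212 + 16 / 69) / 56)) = 2070 / 5753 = 0.36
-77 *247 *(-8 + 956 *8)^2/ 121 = -100921038400/ 11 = -9174639854.55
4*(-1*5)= -20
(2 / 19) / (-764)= -1 / 7258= -0.00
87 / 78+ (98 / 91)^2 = 769 / 338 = 2.28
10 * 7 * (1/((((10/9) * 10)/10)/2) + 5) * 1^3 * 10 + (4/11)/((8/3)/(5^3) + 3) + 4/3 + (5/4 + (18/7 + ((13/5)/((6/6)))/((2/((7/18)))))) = 18709716229/3925845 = 4765.78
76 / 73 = 1.04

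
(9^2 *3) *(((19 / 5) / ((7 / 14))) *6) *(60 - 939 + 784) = -1052676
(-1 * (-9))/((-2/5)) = -45/2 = -22.50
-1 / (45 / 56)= -1.24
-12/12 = -1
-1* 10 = -10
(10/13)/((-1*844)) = -5/5486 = -0.00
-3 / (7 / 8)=-24 / 7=-3.43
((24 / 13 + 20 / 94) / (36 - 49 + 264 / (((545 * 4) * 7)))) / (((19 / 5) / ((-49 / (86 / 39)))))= 1763731725 / 1901864071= 0.93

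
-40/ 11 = -3.64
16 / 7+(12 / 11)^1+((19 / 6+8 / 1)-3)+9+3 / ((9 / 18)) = 12263 / 462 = 26.54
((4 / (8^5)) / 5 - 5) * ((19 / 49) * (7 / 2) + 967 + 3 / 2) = -198625773 / 40960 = -4849.26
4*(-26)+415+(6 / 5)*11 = 1621 / 5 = 324.20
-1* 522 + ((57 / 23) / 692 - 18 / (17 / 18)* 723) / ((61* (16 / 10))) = -87566198307 / 132039136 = -663.18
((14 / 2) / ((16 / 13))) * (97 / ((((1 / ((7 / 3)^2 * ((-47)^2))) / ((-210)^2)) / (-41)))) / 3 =-47987140094075 / 12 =-3998928341172.92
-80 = -80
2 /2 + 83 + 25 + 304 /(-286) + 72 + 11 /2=53035 /286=185.44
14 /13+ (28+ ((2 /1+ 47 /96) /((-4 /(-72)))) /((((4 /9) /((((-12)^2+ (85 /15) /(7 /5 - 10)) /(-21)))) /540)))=-23266052037 /62608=-371614.68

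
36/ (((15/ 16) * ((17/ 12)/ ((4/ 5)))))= 9216/ 425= 21.68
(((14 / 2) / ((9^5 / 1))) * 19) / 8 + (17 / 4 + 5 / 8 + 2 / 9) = 602005 / 118098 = 5.10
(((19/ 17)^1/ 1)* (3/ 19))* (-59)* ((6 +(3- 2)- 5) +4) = -1062/ 17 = -62.47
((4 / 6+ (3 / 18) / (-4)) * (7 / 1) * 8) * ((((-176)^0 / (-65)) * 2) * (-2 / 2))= 14 / 13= 1.08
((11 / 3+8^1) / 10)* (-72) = -84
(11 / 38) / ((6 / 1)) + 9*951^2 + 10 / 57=618610301 / 76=8139609.22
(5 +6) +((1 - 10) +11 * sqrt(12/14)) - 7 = -5 +11 * sqrt(42)/7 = 5.18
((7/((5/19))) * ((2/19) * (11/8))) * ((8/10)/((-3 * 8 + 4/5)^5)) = -9625/21003416576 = -0.00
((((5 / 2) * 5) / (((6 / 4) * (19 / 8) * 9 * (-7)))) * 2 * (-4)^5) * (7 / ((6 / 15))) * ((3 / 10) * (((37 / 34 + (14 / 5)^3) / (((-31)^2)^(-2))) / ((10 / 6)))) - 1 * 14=185204940135218 / 24225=7645198767.19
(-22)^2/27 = 484/27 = 17.93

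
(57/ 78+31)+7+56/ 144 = 4577/ 117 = 39.12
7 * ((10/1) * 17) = 1190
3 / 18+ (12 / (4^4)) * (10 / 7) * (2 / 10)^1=121 / 672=0.18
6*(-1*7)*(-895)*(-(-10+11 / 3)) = 238070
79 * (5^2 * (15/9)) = 9875/3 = 3291.67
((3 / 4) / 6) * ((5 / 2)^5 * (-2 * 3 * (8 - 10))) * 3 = 28125 / 64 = 439.45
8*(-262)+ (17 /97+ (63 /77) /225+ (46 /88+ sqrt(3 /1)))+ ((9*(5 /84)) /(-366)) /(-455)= -17374389714943 /8292083800+ sqrt(3)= -2093.57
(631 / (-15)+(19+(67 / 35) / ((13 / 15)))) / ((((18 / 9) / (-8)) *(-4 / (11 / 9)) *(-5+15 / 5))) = 12.75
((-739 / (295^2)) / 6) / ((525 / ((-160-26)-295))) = 355459 / 274128750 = 0.00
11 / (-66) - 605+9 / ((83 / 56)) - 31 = -313787 / 498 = -630.09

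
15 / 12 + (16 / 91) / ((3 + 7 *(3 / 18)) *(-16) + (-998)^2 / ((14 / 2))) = 48532493 / 38825956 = 1.25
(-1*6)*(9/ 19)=-54/ 19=-2.84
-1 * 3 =-3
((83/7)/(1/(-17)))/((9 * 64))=-1411/4032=-0.35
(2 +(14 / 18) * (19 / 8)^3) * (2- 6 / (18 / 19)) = -743977 / 13824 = -53.82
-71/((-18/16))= 568/9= 63.11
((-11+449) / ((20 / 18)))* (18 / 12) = 591.30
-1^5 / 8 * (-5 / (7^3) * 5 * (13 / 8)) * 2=325 / 10976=0.03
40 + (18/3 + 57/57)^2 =89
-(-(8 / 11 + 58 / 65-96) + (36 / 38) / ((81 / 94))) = -11673842 / 122265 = -95.48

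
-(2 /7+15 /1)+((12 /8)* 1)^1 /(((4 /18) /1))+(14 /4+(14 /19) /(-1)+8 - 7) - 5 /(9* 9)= -208319 /43092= -4.83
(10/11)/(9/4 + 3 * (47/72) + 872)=240/231319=0.00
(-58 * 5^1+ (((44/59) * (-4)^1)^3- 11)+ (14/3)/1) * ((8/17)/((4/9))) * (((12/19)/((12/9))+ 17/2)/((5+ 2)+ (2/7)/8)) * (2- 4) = 11396717693592/13068471149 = 872.08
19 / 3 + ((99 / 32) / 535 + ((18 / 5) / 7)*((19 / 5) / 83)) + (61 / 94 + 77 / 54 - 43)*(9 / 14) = -46624191259 / 2337479200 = -19.95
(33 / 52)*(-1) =-33 / 52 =-0.63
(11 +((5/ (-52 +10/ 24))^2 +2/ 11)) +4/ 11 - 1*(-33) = 187788490/ 4214771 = 44.55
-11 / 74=-0.15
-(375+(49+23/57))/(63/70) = -241910/513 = -471.56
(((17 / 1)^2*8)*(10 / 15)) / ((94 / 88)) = 203456 / 141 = 1442.95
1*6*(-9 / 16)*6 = -81 / 4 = -20.25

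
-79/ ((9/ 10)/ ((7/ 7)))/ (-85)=1.03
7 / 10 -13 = -123 / 10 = -12.30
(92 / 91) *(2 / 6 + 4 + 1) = 5.39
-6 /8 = -3 /4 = -0.75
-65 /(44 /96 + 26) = -312 /127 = -2.46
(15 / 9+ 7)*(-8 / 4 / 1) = -17.33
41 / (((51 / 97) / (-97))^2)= 3629700521 / 2601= 1395501.93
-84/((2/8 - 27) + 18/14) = 2352/713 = 3.30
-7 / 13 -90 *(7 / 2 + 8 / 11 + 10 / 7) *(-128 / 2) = 32609701 / 1001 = 32577.12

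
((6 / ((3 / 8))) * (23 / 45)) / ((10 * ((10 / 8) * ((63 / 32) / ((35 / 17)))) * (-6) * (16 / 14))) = -10304 / 103275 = -0.10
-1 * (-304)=304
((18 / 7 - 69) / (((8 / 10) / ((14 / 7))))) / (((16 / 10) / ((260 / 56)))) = -755625 / 1568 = -481.90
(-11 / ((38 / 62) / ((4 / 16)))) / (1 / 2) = -341 / 38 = -8.97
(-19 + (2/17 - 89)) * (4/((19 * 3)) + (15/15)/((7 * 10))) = -9.11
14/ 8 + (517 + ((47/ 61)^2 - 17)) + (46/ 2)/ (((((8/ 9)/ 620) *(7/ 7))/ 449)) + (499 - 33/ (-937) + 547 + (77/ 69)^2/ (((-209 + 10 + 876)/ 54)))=35984488522491273885/ 4994633122964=7204630.98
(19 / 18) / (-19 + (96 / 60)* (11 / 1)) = -95 / 126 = -0.75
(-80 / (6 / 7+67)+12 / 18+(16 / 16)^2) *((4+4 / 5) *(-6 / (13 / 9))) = -60048 / 6175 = -9.72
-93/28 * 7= -93/4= -23.25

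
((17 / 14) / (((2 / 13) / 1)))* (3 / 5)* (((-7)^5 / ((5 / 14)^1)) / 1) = -11143041 / 50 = -222860.82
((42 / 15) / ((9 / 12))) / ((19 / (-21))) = -392 / 95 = -4.13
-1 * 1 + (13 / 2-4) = 3 / 2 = 1.50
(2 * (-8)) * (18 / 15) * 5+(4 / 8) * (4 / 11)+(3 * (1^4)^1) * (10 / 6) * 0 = -1054 / 11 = -95.82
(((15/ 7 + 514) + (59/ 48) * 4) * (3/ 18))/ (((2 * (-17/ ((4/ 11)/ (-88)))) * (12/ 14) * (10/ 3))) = 3979/ 1077120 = 0.00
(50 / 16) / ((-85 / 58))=-2.13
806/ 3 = 268.67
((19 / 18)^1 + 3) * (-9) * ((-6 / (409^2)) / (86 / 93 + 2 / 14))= 142569 / 116260295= 0.00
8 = 8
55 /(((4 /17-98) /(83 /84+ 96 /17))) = -521125 /139608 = -3.73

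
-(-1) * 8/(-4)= -2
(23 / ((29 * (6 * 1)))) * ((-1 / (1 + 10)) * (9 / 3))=-23 / 638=-0.04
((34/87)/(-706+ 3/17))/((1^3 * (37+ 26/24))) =-0.00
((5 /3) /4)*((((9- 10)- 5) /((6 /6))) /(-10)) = 1 /4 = 0.25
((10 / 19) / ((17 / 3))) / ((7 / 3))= 0.04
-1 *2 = -2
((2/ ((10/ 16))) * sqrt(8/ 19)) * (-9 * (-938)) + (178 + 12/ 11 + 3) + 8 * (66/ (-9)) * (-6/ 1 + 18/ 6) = 3939/ 11 + 270144 * sqrt(38)/ 95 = 17887.35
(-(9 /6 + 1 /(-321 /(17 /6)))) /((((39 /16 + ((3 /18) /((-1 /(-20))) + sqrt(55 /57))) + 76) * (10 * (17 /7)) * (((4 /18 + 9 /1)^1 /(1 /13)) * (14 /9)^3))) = -9368206956 /5629249083435523 + 50248512 * sqrt(3135) /140731227085888075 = -0.00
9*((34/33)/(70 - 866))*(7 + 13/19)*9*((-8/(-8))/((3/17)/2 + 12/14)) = -886074/1039775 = -0.85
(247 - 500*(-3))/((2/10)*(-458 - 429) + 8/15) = -26205/2653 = -9.88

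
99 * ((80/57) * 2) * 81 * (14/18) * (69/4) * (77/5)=88365816/19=4650832.42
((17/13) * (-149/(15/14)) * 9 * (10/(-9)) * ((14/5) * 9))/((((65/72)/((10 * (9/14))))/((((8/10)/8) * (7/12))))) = 80427816/4225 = 19036.17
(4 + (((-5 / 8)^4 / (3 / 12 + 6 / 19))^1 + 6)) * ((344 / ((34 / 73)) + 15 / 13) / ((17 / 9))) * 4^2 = 665335756665 / 10339264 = 64350.40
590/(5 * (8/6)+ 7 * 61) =1770/1301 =1.36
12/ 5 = 2.40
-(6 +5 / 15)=-19 / 3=-6.33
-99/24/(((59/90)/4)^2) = -153.58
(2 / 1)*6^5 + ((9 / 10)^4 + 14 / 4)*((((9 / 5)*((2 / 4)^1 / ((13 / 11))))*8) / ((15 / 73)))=979701573 / 62500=15675.23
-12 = -12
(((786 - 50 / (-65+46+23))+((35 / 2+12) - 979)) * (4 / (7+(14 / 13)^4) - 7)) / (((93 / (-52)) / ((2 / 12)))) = -7111822432 / 66497697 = -106.95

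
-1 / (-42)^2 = -1 / 1764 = -0.00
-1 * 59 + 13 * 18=175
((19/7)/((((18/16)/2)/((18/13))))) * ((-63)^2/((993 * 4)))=28728/4303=6.68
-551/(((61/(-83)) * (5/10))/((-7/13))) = -640262/793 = -807.39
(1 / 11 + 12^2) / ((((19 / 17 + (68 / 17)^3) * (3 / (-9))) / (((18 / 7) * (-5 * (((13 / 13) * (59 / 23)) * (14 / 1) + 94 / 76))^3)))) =115290876371271125625 / 1053850204484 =109399681.17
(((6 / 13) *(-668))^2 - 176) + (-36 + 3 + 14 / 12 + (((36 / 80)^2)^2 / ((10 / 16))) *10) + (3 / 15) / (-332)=39912336854941 / 420810000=94846.46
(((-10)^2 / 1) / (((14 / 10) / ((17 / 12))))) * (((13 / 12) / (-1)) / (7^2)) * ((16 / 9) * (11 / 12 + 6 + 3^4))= -29144375 / 83349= -349.67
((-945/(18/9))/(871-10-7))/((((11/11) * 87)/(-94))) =2115/3538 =0.60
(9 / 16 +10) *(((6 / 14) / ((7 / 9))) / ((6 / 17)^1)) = 25857 / 1568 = 16.49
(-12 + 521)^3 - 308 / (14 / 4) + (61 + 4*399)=131873798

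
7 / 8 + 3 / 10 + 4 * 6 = 1007 / 40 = 25.18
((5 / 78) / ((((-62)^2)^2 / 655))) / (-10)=-655 / 2305108416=-0.00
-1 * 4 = -4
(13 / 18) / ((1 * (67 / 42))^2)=1274 / 4489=0.28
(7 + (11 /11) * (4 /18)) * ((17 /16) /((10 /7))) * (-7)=-10829 /288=-37.60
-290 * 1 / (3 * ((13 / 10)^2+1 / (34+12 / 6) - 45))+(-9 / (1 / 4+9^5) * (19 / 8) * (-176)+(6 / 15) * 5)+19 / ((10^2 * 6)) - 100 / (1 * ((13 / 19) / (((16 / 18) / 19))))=-20774935567567 / 8280736144200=-2.51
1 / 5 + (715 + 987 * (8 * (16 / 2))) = 63883.20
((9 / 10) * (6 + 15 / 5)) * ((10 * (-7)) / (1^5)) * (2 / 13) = -1134 / 13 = -87.23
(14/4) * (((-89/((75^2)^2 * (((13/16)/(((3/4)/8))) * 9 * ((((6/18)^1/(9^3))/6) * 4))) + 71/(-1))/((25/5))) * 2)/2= -10095329321/203125000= -49.70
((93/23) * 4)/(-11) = -372/253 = -1.47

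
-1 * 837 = -837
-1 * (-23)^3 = 12167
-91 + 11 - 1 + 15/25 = -402/5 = -80.40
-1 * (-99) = 99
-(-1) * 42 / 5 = 42 / 5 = 8.40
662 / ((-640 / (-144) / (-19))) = -56601 / 20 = -2830.05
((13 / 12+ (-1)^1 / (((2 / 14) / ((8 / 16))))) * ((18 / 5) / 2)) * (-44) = 957 / 5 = 191.40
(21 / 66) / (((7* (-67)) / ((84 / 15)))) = -14 / 3685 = -0.00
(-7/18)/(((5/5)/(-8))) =28/9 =3.11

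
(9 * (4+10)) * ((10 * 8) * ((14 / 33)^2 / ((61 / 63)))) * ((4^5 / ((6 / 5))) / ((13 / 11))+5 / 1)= 130714281600 / 95953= 1362274.05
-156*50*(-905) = 7059000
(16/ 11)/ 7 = 16/ 77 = 0.21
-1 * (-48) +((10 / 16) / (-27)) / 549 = 5692027 / 118584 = 48.00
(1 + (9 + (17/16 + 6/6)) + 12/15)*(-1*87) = -89523/80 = -1119.04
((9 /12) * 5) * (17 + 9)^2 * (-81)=-205335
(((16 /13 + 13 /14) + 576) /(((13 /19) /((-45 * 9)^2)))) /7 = 327931081875 /16562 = 19800210.23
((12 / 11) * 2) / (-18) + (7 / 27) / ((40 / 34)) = 589 / 5940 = 0.10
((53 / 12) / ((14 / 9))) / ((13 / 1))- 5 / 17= -937 / 12376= -0.08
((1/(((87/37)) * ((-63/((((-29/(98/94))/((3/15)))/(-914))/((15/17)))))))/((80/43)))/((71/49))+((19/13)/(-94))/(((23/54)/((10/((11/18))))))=-272007777806447/455029257402720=-0.60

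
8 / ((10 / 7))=28 / 5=5.60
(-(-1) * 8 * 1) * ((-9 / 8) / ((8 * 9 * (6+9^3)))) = -1 / 5880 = -0.00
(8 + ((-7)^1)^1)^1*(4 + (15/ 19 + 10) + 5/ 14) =4029/ 266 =15.15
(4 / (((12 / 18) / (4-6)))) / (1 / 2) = -24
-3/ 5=-0.60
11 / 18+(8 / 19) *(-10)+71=23051 / 342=67.40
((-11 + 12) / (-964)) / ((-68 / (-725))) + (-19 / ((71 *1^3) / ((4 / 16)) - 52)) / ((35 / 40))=-1392663 / 13307056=-0.10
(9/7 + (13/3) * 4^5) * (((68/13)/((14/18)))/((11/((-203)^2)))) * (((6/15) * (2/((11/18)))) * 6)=6908393665728/7865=878371731.18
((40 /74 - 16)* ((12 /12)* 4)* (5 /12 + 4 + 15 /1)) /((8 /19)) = -633061 /222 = -2851.63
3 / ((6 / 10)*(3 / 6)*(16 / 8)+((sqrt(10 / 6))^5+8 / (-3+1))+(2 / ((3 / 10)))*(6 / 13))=995085 / 13095962+2851875*sqrt(15) / 13095962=0.92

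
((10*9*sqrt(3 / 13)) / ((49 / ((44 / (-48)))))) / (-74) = 165*sqrt(39) / 94276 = 0.01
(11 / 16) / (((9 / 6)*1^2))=0.46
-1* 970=-970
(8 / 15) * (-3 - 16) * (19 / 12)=-722 / 45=-16.04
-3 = -3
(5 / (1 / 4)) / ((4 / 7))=35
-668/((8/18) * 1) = -1503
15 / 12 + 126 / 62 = 3.28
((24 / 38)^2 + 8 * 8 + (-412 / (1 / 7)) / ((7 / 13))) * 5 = -9551340 / 361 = -26458.01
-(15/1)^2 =-225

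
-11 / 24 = -0.46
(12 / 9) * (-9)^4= 8748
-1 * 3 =-3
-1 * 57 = -57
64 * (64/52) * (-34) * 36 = -1253376/13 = -96413.54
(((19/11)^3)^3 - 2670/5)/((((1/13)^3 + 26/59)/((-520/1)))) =468152.18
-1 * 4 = -4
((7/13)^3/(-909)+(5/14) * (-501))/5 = -5002672667/139795110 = -35.79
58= 58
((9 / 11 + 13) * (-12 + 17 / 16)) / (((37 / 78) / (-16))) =2074800 / 407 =5097.79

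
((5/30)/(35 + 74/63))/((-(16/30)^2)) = -4725/291712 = -0.02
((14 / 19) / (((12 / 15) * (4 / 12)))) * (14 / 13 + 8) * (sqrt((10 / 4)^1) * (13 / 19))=6195 * sqrt(10) / 722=27.13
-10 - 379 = -389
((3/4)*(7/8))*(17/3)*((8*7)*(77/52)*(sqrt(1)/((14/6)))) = 27489/208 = 132.16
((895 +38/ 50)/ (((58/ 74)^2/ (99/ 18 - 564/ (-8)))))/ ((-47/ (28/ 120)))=-8154864676/ 14822625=-550.16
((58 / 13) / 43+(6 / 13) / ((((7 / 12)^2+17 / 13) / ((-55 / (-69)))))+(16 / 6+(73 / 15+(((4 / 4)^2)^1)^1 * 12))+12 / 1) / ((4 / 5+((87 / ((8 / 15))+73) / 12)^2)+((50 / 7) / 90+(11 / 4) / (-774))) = 81524020558848 / 992974340118787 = 0.08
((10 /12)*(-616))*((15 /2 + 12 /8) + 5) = -21560 /3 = -7186.67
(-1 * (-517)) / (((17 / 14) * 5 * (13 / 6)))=43428 / 1105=39.30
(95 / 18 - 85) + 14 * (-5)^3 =-32935 / 18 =-1829.72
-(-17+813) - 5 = -801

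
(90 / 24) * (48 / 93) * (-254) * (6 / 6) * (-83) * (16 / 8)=2529840 / 31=81607.74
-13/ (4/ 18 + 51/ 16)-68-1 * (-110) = 18750/ 491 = 38.19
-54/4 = -27/2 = -13.50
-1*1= -1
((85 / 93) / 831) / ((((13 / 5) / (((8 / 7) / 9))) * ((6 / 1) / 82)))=139400 / 189884331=0.00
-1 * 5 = -5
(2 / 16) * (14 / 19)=7 / 76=0.09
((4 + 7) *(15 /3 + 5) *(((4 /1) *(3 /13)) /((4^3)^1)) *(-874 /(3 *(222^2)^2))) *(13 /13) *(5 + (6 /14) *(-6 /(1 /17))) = 6513485 /884124206784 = 0.00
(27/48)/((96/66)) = 99/256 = 0.39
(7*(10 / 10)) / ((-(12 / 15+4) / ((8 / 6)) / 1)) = -35 / 18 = -1.94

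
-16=-16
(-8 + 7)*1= -1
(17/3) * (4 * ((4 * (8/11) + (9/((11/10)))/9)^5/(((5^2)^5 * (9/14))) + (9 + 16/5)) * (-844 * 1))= -1101233110054763024/4718291015625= -233396.61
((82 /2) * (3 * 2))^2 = 60516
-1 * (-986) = 986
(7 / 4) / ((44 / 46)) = 1.83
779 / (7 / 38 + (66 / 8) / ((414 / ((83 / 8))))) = 65361216 / 32803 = 1992.54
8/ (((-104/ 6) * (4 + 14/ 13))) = -1/ 11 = -0.09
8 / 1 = 8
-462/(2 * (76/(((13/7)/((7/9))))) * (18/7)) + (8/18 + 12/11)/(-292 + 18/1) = -5830079/2061576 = -2.83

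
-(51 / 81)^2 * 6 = -578 / 243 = -2.38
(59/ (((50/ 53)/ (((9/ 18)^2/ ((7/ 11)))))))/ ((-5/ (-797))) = 27414409/ 7000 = 3916.34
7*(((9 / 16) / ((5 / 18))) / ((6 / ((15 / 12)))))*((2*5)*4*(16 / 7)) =270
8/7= 1.14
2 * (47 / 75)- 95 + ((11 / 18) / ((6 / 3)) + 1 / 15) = -84037 / 900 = -93.37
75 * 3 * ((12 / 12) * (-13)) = -2925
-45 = -45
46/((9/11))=506/9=56.22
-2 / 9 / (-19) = 2 / 171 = 0.01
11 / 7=1.57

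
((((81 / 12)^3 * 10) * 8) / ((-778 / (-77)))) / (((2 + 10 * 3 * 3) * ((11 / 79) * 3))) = 18141165 / 286304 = 63.36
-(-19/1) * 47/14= 893/14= 63.79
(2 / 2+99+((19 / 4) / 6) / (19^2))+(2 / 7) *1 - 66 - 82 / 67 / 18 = 21955223 / 641592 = 34.22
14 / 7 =2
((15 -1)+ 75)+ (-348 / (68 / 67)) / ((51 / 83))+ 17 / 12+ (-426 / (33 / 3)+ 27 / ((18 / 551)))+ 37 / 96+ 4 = 99047647 / 305184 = 324.55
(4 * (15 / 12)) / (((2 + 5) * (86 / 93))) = 465 / 602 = 0.77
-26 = -26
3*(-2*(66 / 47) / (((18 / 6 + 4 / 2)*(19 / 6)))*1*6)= -14256 / 4465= -3.19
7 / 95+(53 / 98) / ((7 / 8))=22541 / 32585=0.69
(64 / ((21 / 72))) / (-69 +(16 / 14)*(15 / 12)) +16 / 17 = -18544 / 8041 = -2.31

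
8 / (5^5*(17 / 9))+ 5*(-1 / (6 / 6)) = -265553 / 53125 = -5.00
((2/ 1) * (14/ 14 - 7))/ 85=-12/ 85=-0.14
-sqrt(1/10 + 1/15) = -sqrt(6)/6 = -0.41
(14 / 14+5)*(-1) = -6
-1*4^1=-4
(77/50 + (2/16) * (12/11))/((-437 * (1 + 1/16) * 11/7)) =-51632/22472725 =-0.00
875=875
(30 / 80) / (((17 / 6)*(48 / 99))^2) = 29403 / 147968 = 0.20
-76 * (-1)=76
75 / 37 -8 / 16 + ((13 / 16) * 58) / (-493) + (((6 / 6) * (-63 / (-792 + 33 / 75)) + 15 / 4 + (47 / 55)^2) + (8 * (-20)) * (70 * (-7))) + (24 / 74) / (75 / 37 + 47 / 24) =1085498925935117099 / 13844577201400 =78406.07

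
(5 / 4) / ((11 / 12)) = 15 / 11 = 1.36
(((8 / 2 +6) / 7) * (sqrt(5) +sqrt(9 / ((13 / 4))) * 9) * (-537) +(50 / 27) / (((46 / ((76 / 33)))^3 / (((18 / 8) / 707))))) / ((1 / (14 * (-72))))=13310447.97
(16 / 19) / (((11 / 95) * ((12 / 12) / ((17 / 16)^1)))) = 85 / 11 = 7.73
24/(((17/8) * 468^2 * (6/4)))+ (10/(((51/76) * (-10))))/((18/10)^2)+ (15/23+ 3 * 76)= 3664128253/16057197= 228.19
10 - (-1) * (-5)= 5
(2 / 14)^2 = 1 / 49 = 0.02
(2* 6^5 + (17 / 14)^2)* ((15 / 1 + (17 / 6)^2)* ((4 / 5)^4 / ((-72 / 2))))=-10108762996 / 2480625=-4075.09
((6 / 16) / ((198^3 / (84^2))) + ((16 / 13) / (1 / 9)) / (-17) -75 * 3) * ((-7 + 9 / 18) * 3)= 4400.20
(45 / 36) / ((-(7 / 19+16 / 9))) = -855 / 1468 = -0.58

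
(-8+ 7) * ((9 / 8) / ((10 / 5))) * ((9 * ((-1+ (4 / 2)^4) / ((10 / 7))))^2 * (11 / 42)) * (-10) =841995 / 64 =13156.17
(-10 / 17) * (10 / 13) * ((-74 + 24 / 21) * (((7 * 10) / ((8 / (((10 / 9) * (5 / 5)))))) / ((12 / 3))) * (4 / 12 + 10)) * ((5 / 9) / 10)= 96875 / 2106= 46.00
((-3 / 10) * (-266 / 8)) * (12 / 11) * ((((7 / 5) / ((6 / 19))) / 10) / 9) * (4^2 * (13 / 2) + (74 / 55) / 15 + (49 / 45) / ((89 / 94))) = 51257609879 / 908634375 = 56.41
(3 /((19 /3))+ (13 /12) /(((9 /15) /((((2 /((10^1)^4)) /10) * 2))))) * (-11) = -17822717 /3420000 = -5.21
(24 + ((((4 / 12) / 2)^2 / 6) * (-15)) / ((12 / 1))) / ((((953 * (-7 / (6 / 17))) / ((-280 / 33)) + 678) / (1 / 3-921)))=-143147555 / 18828531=-7.60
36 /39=12 /13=0.92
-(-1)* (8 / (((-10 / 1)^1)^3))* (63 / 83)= -63 / 10375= -0.01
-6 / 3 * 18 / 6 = -6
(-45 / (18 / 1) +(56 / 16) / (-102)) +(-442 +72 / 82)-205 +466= -1527737 / 8364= -182.66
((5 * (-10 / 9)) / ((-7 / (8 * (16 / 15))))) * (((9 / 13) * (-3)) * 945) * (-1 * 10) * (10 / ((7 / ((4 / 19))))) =69120000 / 1729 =39976.87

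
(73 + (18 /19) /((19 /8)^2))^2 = 251862455881 /47045881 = 5353.55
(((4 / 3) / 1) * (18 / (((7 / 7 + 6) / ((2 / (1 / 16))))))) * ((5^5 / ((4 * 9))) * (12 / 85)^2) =384000 / 2023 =189.82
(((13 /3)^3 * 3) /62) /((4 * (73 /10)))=10985 /81468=0.13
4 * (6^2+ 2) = 152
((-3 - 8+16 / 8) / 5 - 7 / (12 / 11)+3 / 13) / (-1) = 6229 / 780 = 7.99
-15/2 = -7.50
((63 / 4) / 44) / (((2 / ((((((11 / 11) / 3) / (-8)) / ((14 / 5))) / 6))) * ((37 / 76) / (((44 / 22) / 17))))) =-95 / 885632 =-0.00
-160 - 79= -239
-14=-14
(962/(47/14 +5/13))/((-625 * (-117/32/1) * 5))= 430976/19153125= 0.02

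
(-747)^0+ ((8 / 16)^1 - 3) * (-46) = 116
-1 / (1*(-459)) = 0.00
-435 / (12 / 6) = -435 / 2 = -217.50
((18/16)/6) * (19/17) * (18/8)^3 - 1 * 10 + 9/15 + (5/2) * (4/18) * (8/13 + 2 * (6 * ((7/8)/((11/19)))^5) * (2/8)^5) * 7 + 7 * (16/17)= 31275220761691981/13435632416194560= 2.33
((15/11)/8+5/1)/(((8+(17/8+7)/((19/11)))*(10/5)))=8645/44418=0.19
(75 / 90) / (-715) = -1 / 858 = -0.00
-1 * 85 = -85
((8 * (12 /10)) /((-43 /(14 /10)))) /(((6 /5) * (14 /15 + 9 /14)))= -2352 /14233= -0.17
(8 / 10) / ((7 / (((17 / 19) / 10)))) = 34 / 3325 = 0.01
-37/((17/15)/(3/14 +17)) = -133755/238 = -562.00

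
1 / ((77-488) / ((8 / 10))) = -4 / 2055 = -0.00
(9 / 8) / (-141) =-3 / 376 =-0.01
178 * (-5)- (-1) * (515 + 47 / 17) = -372.24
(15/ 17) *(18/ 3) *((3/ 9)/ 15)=2/ 17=0.12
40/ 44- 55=-595/ 11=-54.09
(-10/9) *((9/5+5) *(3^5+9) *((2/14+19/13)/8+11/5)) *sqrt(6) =-297092 *sqrt(6)/65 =-11195.75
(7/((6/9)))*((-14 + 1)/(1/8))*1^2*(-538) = 587496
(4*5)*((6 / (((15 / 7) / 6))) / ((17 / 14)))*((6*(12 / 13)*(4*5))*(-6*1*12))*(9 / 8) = -2482690.32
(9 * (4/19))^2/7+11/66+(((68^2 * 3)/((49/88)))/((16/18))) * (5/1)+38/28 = 7436679200/53067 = 140137.55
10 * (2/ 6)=10/ 3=3.33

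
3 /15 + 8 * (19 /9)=769 /45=17.09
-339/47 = -7.21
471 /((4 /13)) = 6123 /4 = 1530.75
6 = 6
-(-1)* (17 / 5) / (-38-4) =-17 / 210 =-0.08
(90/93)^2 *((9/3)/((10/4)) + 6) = 6480/961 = 6.74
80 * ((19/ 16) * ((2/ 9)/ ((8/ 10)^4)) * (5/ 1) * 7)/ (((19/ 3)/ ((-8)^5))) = -28000000/ 3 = -9333333.33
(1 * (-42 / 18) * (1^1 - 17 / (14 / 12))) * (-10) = -950 / 3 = -316.67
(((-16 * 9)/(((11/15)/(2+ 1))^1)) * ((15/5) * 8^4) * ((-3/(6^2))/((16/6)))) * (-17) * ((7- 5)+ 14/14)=-126904320/11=-11536756.36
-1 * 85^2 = -7225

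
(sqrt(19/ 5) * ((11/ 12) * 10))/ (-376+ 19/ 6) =-11 * sqrt(95)/ 2237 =-0.05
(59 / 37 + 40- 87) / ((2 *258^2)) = -70 / 205239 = -0.00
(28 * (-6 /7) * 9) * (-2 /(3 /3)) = 432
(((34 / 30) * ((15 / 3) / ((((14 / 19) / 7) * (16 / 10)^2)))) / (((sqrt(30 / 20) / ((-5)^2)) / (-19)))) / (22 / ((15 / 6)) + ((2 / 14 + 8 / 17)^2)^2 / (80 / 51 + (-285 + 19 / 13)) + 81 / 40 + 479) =-21146147182329728125 * sqrt(6) / 3110914613329815888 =-16.65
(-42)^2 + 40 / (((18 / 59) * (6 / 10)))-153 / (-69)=1232521 / 621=1984.74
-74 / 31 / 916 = -37 / 14198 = -0.00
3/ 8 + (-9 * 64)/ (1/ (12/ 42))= -9195/ 56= -164.20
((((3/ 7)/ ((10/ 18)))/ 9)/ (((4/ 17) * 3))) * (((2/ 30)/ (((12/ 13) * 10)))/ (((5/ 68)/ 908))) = 852839/ 78750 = 10.83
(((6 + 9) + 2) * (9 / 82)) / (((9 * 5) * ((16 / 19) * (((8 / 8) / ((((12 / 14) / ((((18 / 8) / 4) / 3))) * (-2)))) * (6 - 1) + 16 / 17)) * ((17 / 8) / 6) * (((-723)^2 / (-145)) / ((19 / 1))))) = -5695136 / 3064760127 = -0.00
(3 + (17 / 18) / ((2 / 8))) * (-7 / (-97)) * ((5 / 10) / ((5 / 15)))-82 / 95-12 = -670639 / 55290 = -12.13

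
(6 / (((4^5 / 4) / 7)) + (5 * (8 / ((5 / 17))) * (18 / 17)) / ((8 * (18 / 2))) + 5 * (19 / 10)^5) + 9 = 10797521 / 80000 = 134.97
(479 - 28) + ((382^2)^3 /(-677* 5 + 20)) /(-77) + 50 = 3107278611260629 /259105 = 11992352950.58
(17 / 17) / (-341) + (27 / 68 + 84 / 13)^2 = 12534367973 / 266476496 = 47.04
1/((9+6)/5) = 1/3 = 0.33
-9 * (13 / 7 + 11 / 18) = -311 / 14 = -22.21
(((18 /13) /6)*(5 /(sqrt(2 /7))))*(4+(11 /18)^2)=545*sqrt(14) /216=9.44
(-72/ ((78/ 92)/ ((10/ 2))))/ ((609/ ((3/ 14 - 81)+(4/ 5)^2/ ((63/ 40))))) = 9317576/ 166257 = 56.04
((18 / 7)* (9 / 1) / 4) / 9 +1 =23 / 14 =1.64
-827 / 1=-827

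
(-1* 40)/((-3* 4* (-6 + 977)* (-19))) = -10/55347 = -0.00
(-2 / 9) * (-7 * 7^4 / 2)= 16807 / 9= 1867.44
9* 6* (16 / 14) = 432 / 7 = 61.71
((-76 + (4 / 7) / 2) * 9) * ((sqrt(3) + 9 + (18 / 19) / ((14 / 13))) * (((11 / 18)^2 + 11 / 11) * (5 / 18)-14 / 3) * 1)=6622615 * sqrt(3) / 2268 + 483450895 / 16758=33906.59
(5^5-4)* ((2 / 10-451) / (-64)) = 3517367 / 160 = 21983.54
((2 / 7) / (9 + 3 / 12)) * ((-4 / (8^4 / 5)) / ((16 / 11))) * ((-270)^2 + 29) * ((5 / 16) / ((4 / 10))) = -100277375 / 16973824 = -5.91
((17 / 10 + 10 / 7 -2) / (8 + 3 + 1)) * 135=711 / 56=12.70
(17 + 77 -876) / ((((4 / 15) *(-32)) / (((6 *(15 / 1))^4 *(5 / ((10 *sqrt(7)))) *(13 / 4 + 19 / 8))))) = 1082257453125 *sqrt(7) / 448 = 6391482311.42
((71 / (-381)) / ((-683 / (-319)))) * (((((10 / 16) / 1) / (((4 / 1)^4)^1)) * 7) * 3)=-792715 / 177645568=-0.00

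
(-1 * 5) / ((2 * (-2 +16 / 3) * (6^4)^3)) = -1 / 2902376448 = -0.00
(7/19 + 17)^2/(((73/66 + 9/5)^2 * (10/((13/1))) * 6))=2569495500/332004841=7.74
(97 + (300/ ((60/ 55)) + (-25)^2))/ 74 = 997/ 74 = 13.47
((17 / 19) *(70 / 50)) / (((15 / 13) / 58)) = 89726 / 1425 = 62.97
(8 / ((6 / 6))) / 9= 8 / 9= 0.89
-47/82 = -0.57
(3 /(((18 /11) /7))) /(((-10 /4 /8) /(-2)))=1232 /15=82.13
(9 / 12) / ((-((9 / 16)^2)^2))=-16384 / 2187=-7.49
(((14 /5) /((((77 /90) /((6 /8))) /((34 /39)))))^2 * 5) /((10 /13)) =46818 /1573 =29.76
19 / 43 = 0.44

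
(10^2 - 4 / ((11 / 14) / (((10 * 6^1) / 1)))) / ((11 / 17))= -38420 / 121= -317.52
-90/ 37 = -2.43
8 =8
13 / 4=3.25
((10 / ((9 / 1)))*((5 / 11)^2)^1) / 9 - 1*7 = -68357 / 9801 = -6.97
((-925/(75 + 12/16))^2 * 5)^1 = 68450000/91809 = 745.57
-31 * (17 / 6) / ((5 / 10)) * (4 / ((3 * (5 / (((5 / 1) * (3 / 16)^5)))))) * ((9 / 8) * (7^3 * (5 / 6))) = -73208205 / 4194304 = -17.45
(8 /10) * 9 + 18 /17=702 /85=8.26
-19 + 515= 496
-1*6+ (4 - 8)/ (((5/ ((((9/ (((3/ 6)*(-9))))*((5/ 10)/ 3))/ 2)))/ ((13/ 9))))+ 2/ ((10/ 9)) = -4.01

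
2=2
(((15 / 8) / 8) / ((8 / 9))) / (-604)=-135 / 309248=-0.00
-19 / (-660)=19 / 660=0.03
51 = 51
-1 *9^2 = -81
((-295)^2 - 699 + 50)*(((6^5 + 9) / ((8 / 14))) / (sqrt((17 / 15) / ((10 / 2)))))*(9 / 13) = 52954426350*sqrt(51) / 221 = 1711177582.59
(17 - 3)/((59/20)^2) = 5600/3481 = 1.61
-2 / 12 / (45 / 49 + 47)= -49 / 14088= -0.00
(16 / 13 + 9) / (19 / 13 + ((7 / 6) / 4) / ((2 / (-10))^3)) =-3192 / 10919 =-0.29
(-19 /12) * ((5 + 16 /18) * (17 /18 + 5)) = -107749 /1944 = -55.43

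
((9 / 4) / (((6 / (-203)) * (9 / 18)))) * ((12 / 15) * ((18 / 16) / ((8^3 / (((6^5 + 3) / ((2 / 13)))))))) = -554277087 / 40960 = -13532.16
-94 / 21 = -4.48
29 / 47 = 0.62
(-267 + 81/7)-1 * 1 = -1795/7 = -256.43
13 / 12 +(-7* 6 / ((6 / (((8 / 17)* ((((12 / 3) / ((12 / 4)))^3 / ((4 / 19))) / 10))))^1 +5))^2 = 9105620677 / 1182067500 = 7.70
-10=-10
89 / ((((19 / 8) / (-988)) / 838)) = -31026112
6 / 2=3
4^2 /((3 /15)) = 80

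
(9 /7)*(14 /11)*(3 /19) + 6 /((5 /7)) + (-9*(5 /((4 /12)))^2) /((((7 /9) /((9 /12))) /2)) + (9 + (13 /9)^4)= -372752366083 /95987430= -3883.35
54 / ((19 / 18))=972 / 19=51.16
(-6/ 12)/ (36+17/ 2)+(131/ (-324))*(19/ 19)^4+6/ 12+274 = 7903499/ 28836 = 274.08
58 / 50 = 29 / 25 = 1.16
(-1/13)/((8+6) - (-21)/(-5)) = -5/637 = -0.01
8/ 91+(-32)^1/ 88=-276/ 1001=-0.28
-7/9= -0.78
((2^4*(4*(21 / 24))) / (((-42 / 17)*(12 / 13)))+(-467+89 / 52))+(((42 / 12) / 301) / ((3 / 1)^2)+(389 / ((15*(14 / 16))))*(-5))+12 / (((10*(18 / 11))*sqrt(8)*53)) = -29959487 / 46956+11*sqrt(2) / 3180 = -638.03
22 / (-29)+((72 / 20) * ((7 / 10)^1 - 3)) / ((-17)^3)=-0.76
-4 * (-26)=104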